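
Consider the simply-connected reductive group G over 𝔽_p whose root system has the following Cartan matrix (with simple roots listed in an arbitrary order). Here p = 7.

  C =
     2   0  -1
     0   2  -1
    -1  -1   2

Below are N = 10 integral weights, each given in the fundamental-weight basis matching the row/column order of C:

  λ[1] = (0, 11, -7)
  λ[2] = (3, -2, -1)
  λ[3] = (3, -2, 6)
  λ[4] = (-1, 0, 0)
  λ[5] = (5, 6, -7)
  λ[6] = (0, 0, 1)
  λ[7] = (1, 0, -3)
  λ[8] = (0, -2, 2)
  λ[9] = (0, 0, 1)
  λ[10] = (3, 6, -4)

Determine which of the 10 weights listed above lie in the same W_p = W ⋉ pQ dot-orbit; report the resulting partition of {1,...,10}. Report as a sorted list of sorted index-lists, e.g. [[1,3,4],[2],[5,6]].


Type A_3, rank 3, |W|=24; reorder rows/cols to standard.

W_7-reps of the 10 weights in Ā_7 (same 3-coord order as C):

    λ_1 → (0, 1, 1)
    λ_2 → (3, 0, 1)
    λ_3 → (0, 3, 3)
    λ_4 → (0, 1, 1)
    λ_5 → (0, 1, 6)
    λ_6 → (1, 1, 2)
    λ_7 → (0, 1, 1)
    λ_8 → (1, 1, 2)
    λ_9 → (1, 1, 2)
    λ_10 → (0, 3, 3)

Linkage partition of the 10 weights (5 classes, p=7):

[[1, 4, 7], [2], [3, 10], [5], [6, 8, 9]]


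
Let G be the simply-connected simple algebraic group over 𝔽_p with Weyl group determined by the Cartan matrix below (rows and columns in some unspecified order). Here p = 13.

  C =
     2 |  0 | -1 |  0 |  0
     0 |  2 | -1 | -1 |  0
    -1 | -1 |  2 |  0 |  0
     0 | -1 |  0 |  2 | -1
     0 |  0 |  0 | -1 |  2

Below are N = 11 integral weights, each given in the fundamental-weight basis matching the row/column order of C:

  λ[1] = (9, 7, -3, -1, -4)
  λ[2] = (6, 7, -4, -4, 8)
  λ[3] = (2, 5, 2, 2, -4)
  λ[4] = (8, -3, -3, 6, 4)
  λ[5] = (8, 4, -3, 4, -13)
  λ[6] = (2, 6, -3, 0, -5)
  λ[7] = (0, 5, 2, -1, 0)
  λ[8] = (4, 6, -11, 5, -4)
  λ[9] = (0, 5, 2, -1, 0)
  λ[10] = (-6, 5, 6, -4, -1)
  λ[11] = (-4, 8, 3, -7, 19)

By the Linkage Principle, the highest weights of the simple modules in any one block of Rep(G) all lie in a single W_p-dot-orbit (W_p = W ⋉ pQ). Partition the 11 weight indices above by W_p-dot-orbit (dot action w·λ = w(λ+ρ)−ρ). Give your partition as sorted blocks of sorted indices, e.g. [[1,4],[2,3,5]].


Cartan matrix: type A_5 (|W|=720); un-permuting the 5 rows.

W_13-reps of the 11 weights in Ā_13 (same 5-coord order as C):

    λ_1 → (5, 3, 2, 0, 3)
    λ_2 → (1, 2, 2, 3, 1)
    λ_3 → (1, 6, 3, 0, 1)
    λ_4 → (1, 2, 2, 3, 1)
    λ_5 → (1, 2, 2, 3, 1)
    λ_6 → (1, 2, 2, 3, 1)
    λ_7 → (1, 6, 3, 0, 1)
    λ_8 → (5, 3, 2, 0, 3)
    λ_9 → (1, 6, 3, 0, 1)
    λ_10 → (5, 3, 2, 0, 3)
    λ_11 → (1, 6, 3, 0, 1)

3 distinct reps among the 11 weights ⇒ 3 W_13-linkage classes:

[[1, 8, 10], [2, 4, 5, 6], [3, 7, 9, 11]]


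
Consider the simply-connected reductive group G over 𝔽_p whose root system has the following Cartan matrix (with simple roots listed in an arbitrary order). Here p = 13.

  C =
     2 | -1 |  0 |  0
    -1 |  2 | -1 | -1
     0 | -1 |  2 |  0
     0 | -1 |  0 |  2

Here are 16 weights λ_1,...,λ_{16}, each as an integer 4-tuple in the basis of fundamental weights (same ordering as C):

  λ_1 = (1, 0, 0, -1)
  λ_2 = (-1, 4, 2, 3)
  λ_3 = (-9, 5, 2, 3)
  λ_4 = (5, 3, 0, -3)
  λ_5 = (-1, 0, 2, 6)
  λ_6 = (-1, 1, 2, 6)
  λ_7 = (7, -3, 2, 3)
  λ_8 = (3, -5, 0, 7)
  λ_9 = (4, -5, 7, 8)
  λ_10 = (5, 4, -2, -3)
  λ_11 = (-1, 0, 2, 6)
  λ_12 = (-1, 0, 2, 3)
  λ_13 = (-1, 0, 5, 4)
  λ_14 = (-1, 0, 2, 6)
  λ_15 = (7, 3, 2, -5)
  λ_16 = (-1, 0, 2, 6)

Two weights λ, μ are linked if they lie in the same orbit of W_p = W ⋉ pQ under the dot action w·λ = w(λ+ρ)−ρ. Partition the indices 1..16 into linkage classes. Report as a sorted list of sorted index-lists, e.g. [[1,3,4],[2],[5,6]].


Cartan matrix: type D_4 (|W|=192); un-permuting the 4 rows.

Alcove-folded reps (p=13, 16 weights, presented ϖ-order):

  1: (2, 1, 1, 0);  2: (0, 1, 3, 4);  3: (6, 2, 1, 2);  4: (6, 2, 1, 2);  5: (0, 1, 3, 7);  6: (0, 1, 3, 7);  7: (6, 2, 1, 2);  8: (0, 1, 3, 4);  9: (0, 1, 3, 4);  10: (6, 2, 1, 2);  11: (0, 1, 3, 7);  12: (0, 1, 3, 4);  13: (0, 1, 6, 5);  14: (0, 1, 3, 7);  15: (6, 2, 1, 2);  16: (0, 1, 3, 7)

Partition of {1..16} into 5 W_13-dot-orbits:

[[1], [2, 8, 9, 12], [3, 4, 7, 10, 15], [5, 6, 11, 14, 16], [13]]


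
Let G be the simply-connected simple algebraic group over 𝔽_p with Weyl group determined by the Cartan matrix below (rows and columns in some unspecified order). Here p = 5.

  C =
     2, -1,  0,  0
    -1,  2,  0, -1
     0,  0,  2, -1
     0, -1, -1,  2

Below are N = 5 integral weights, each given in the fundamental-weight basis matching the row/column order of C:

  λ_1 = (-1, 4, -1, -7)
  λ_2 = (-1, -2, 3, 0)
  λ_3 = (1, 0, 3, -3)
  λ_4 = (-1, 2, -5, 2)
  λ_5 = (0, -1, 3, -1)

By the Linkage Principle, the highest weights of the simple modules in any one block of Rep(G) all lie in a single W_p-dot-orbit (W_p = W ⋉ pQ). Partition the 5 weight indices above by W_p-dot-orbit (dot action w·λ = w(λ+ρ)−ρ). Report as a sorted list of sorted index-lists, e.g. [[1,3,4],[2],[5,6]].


Dynkin diagram of C (from the 6 off-diagonal −1 entries): A_4.

λ_j+ρ reflected into Ā_5 (⟨·,θ^∨⟩≤5); 4-tuples as given:

  1: (1, 0, 4, 0);  2: (1, 0, 4, 0);  3: (1, 1, 2, 1);  4: (1, 1, 2, 1);  5: (1, 0, 4, 0)

These 5 weights hit 2 W_5-dot-orbits; sizes (3, 2):

[[1, 2, 5], [3, 4]]


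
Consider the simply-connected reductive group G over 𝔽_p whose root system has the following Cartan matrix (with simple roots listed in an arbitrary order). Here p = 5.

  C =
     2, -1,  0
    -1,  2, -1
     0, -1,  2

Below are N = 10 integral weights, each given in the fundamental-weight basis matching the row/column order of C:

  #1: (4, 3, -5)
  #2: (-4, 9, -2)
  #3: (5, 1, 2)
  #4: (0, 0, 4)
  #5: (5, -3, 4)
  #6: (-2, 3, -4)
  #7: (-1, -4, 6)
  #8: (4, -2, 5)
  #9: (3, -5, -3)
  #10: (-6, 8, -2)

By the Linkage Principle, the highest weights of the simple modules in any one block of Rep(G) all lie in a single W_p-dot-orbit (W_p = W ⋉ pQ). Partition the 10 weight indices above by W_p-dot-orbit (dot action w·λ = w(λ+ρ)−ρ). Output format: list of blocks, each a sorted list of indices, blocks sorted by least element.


Cartan matrix: type A_3 (|W|=24); un-permuting the 3 rows.

W_5-reps of the 10 weights in Ā_5 (same 3-coord order as C):

    1: (1, 0, 0)
    2: (1, 0, 3)
    3: (1, 0, 2)
    4: (1, 0, 3)
    5: (0, 1, 1)
    6: (1, 0, 3)
    7: (1, 0, 2)
    8: (1, 0, 0)
    9: (1, 0, 3)
    10: (1, 0, 3)

The 10 indices split into 4 linkage classes (same alcove rep ⇔ same W_5-dot-orbit):

[[1, 8], [2, 4, 6, 9, 10], [3, 7], [5]]


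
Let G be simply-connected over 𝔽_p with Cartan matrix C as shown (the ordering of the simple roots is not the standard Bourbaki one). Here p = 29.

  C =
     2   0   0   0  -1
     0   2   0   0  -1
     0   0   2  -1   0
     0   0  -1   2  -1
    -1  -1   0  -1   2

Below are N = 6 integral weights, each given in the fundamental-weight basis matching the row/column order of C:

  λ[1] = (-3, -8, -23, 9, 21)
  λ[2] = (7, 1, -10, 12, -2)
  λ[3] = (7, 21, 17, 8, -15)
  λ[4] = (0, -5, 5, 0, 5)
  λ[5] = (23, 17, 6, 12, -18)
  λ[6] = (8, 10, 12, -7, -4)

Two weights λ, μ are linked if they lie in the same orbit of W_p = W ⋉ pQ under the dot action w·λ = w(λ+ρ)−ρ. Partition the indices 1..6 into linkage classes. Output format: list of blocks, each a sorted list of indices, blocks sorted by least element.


Dynkin diagram of C (from the 8 off-diagonal −1 entries): D_5.

Alcove-folded reps (p=29, 6 weights, presented ϖ-order):

    [1] (1, 4, 6, 1, 2)
    [2] (7, 1, 9, 3, 1)
    [3] (0, 2, 4, 3, 6)
    [4] (1, 4, 6, 1, 2)
    [5] (7, 1, 9, 3, 1)
    [6] (0, 2, 4, 3, 6)

3 distinct reps among the 6 weights ⇒ 3 W_29-linkage classes:

[[1, 4], [2, 5], [3, 6]]


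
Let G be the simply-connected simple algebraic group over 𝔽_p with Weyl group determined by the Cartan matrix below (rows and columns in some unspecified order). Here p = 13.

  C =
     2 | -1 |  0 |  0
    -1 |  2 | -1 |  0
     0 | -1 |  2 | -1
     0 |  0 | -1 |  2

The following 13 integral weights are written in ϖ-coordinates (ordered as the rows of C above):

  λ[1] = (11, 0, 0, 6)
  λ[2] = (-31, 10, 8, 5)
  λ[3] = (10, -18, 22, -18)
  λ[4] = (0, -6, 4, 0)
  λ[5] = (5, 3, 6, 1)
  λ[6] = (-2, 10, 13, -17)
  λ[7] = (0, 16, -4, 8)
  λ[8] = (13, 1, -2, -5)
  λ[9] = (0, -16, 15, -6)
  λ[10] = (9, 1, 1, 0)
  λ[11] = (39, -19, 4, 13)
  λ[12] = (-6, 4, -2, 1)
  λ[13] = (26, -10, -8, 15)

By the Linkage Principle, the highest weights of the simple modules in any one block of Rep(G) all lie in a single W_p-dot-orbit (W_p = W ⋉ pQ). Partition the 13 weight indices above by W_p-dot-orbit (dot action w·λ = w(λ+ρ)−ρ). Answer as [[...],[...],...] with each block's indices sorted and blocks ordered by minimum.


Root system A_4: the 4×4 matrix C matches after relabeling.

W_13-reps of the 13 weights in Ā_13 (same 4-coord order as C):

    λ_1 → (4, 1, 0, 1)
    λ_2 → (0, 4, 3, 4)
    λ_3 → (0, 4, 3, 4)
    λ_4 → (4, 1, 0, 1)
    λ_5 → (0, 4, 3, 4)
    λ_6 → (8, 2, 1, 1)
    λ_7 → (6, 2, 1, 1)
    λ_8 → (8, 2, 1, 1)
    λ_9 → (8, 2, 1, 1)
    λ_10 → (8, 2, 1, 1)
    λ_11 → (4, 1, 0, 1)
    λ_12 → (4, 1, 0, 1)
    λ_13 → (1, 0, 4, 6)

Partition of {1..13} into 5 W_13-dot-orbits:

[[1, 4, 11, 12], [2, 3, 5], [6, 8, 9, 10], [7], [13]]


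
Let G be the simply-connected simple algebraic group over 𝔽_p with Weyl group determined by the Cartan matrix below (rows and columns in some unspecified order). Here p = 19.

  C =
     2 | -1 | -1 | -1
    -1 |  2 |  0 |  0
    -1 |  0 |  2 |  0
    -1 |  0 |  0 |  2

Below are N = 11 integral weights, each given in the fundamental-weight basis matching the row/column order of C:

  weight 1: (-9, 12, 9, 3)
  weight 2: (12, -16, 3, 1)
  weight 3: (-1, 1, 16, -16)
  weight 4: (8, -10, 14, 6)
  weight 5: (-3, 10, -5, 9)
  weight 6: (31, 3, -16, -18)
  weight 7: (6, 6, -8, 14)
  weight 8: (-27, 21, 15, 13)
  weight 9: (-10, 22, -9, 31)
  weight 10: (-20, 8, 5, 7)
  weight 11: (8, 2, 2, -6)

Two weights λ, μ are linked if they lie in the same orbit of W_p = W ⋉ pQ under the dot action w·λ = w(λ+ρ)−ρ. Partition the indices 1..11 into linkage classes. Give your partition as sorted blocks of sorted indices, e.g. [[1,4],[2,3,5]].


D_4 Cartan matrix, 4 simple roots permuted; ρ=(1,1,1,1).

Alcove-folded reps (p=19, 11 weights, presented ϖ-order):

    λ_1+ρ ↦ (4, 5, 2, 4)
    λ_2+ρ ↦ (2, 13, 2, 0)
    λ_3+ρ ↦ (2, 13, 2, 0)
    λ_4+ρ ↦ (4, 3, 3, 5)
    λ_5+ρ ↦ (4, 5, 2, 4)
    λ_6+ρ ↦ (2, 13, 2, 0)
    λ_7+ρ ↦ (4, 3, 3, 5)
    λ_8+ρ ↦ (4, 3, 3, 5)
    λ_9+ρ ↦ (4, 5, 2, 4)
    λ_10+ρ ↦ (4, 5, 2, 4)
    λ_11+ρ ↦ (4, 3, 3, 5)

Grouping the 11 weights by Ā_19-representative: 3 linkage classes.

[[1, 5, 9, 10], [2, 3, 6], [4, 7, 8, 11]]


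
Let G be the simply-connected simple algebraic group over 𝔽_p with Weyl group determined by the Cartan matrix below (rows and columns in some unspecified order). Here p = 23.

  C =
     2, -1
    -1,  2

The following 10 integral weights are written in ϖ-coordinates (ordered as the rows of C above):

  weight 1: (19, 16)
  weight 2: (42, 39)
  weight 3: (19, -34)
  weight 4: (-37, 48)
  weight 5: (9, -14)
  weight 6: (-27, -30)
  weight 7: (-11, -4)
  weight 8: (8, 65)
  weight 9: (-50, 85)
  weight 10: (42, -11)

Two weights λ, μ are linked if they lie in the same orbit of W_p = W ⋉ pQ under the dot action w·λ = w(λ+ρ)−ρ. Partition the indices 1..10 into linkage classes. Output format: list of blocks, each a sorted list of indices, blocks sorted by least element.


Cartan matrix: type A_2 (|W|=6); un-permuting the 2 rows.

Folding the 10 weights λ_j+ρ into Ā_23 (reps in the given 2-coord order):

  [1] (6, 3)
  [2] (6, 3)
  [3] (3, 10)
  [4] (3, 10)
  [5] (3, 10)
  [6] (6, 3)
  [7] (3, 10)
  [8] (6, 3)
  [9] (6, 3)
  [10] (3, 10)

These 10 weights hit 2 W_23-dot-orbits; sizes (5, 5):

[[1, 2, 6, 8, 9], [3, 4, 5, 7, 10]]


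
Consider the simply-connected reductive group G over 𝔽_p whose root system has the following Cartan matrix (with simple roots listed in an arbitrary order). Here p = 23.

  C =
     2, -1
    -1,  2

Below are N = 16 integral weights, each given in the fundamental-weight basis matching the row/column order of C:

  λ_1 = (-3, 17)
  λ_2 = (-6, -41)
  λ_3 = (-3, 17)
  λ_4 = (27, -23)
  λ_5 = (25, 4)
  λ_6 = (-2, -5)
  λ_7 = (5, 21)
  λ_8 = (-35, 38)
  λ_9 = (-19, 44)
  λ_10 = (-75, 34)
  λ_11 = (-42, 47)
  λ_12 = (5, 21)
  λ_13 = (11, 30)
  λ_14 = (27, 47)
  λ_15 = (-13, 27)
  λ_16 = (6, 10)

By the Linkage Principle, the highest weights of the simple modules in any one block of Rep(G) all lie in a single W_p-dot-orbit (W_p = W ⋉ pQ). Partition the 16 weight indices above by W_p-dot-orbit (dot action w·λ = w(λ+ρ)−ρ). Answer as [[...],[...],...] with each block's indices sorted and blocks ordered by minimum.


Root system A_2: the 2×2 matrix C matches after relabeling.

Each λ_j+ρ reduced to Ā_23; 2-tuples below use C's row order:

    [1] (2, 16)
    [2] (1, 17)
    [3] (2, 16)
    [4] (1, 17)
    [5] (15, 3)
    [6] (4, 1)
    [7] (1, 17)
    [8] (7, 11)
    [9] (4, 1)
    [10] (7, 11)
    [11] (2, 16)
    [12] (1, 17)
    [13] (8, 3)
    [14] (2, 16)
    [15] (7, 11)
    [16] (7, 11)

Grouping the 16 weights by Ā_23-representative: 6 linkage classes.

[[1, 3, 11, 14], [2, 4, 7, 12], [5], [6, 9], [8, 10, 15, 16], [13]]


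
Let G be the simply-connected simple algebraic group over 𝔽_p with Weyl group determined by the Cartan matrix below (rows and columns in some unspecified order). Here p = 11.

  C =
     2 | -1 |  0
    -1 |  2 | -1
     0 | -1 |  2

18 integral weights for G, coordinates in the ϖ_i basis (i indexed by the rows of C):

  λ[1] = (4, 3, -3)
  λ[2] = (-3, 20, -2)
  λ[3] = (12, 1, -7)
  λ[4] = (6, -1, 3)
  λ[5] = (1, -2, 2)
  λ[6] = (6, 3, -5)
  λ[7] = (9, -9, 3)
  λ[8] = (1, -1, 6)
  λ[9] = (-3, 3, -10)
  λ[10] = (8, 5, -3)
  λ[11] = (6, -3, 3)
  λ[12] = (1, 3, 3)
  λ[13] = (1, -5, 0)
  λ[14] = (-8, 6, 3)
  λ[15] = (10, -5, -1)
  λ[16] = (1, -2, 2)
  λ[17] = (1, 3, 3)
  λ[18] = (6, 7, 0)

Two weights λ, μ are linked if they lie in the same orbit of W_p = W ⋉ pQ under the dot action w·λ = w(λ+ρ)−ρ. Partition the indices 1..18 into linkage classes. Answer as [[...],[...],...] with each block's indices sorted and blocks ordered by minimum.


A_3 Cartan matrix, 3 simple roots permuted; ρ=(1,1,1).

W_11-reps of the 18 weights in Ā_11 (same 3-coord order as C):

  1: (5, 2, 2)
  2: (1, 1, 2)
  3: (5, 2, 2)
  4: (7, 0, 4)
  5: (1, 1, 2)
  6: (7, 0, 4)
  7: (2, 4, 4)
  8: (2, 0, 7)
  9: (5, 2, 2)
  10: (5, 2, 2)
  11: (5, 2, 2)
  12: (2, 4, 4)
  13: (1, 1, 2)
  14: (7, 0, 4)
  15: (7, 0, 4)
  16: (1, 1, 2)
  17: (2, 4, 4)
  18: (2, 4, 4)

The 18 indices split into 5 linkage classes (same alcove rep ⇔ same W_11-dot-orbit):

[[1, 3, 9, 10, 11], [2, 5, 13, 16], [4, 6, 14, 15], [7, 12, 17, 18], [8]]


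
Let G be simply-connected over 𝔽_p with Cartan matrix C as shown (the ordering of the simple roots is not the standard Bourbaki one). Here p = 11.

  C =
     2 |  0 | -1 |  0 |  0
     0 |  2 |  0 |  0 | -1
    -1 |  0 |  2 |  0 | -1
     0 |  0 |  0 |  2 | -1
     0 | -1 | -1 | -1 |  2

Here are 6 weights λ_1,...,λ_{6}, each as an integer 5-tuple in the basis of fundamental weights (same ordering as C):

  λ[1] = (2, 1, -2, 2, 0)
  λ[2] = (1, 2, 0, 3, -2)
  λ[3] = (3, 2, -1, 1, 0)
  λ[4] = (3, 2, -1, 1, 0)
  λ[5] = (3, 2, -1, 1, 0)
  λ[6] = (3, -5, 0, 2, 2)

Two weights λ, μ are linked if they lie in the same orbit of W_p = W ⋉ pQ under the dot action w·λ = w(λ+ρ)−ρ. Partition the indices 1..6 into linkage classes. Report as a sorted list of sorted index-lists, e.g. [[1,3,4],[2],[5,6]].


Root system D_5: the 5×5 matrix C matches after relabeling.

Alcove-folded reps (p=11, 6 weights, presented ϖ-order):

  [1] (2, 2, 1, 3, 0);  [2] (2, 2, 0, 3, 1);  [3] (4, 3, 0, 2, 1);  [4] (4, 3, 0, 2, 1);  [5] (4, 3, 0, 2, 1);  [6] (4, 3, 0, 2, 1)

3 distinct reps among the 6 weights ⇒ 3 W_11-linkage classes:

[[1], [2], [3, 4, 5, 6]]


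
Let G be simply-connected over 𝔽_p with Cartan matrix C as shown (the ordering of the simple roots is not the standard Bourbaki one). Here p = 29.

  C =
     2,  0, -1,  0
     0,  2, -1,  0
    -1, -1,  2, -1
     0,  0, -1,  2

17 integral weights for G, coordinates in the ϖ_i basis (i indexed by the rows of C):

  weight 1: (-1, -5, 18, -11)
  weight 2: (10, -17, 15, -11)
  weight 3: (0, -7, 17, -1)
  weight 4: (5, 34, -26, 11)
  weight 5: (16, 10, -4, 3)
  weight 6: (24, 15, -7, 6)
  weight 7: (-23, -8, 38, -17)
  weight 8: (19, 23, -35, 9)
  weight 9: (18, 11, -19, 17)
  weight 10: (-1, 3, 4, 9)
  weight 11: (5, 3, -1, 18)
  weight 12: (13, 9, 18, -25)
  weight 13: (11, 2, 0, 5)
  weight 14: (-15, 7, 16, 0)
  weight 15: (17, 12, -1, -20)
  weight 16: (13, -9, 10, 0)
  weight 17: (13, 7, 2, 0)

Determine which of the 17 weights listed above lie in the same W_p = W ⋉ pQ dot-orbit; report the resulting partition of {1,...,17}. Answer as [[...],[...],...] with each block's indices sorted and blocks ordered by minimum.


Dynkin diagram of C (from the 6 off-diagonal −1 entries): D_4.

Folding the 17 weights λ_j+ρ into Ā_29 (reps in the given 4-coord order):

  λ_1 → (0, 4, 5, 10);  λ_2 → (1, 6, 10, 0);  λ_3 → (1, 6, 10, 0);  λ_4 → (12, 3, 1, 6);  λ_5 → (14, 8, 3, 1);  λ_6 → (12, 3, 1, 6);  λ_7 → (12, 3, 1, 6);  λ_8 → (0, 4, 5, 10);  λ_9 → (1, 6, 10, 0);  λ_10 → (0, 4, 5, 10);  λ_11 → (6, 4, 0, 19);  λ_12 → (0, 4, 5, 10);  λ_13 → (12, 3, 1, 6);  λ_14 → (14, 8, 3, 1);  λ_15 → (1, 6, 10, 0);  λ_16 → (14, 8, 3, 1);  λ_17 → (14, 8, 3, 1)

5 distinct reps among the 17 weights ⇒ 5 W_29-linkage classes:

[[1, 8, 10, 12], [2, 3, 9, 15], [4, 6, 7, 13], [5, 14, 16, 17], [11]]


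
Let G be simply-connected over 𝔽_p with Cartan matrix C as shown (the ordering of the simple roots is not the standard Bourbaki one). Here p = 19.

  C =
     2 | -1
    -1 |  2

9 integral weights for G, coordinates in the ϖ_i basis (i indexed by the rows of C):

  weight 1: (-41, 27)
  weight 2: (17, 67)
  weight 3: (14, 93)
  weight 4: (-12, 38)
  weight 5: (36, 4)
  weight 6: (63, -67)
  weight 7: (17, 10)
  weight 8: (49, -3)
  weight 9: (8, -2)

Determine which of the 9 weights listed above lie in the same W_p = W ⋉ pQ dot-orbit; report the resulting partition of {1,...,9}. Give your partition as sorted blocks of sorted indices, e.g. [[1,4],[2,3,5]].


Root system A_2: the 2×2 matrix C matches after relabeling.

W_19-reps of the 9 weights in Ā_19 (same 2-coord order as C):

    λ_1 → (2, 7)
    λ_2 → (8, 1)
    λ_3 → (4, 14)
    λ_4 → (8, 1)
    λ_5 → (4, 14)
    λ_6 → (2, 7)
    λ_7 → (8, 1)
    λ_8 → (2, 7)
    λ_9 → (8, 1)

3 distinct reps among the 9 weights ⇒ 3 W_19-linkage classes:

[[1, 6, 8], [2, 4, 7, 9], [3, 5]]


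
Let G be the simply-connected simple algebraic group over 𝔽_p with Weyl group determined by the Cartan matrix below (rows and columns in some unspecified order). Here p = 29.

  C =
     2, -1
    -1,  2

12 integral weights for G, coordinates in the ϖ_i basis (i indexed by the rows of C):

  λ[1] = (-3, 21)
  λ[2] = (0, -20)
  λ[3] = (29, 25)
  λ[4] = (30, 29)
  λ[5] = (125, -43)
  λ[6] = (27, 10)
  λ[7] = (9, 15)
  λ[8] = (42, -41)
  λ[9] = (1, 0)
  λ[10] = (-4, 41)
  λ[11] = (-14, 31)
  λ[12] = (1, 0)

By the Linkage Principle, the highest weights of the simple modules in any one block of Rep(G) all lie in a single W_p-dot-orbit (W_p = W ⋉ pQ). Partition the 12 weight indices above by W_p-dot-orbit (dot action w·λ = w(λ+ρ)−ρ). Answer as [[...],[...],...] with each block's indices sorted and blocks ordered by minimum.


A_2 Cartan matrix, 2 simple roots permuted; ρ=(1,1).

λ_j+ρ reflected into Ā_29 (⟨·,θ^∨⟩≤29); 2-tuples as given:

    λ_1 → (2, 20)
    λ_2 → (18, 1)
    λ_3 → (2, 1)
    λ_4 → (2, 1)
    λ_5 → (10, 16)
    λ_6 → (18, 1)
    λ_7 → (10, 16)
    λ_8 → (11, 15)
    λ_9 → (2, 1)
    λ_10 → (10, 16)
    λ_11 → (10, 16)
    λ_12 → (2, 1)

Partition of {1..12} into 5 W_29-dot-orbits:

[[1], [2, 6], [3, 4, 9, 12], [5, 7, 10, 11], [8]]


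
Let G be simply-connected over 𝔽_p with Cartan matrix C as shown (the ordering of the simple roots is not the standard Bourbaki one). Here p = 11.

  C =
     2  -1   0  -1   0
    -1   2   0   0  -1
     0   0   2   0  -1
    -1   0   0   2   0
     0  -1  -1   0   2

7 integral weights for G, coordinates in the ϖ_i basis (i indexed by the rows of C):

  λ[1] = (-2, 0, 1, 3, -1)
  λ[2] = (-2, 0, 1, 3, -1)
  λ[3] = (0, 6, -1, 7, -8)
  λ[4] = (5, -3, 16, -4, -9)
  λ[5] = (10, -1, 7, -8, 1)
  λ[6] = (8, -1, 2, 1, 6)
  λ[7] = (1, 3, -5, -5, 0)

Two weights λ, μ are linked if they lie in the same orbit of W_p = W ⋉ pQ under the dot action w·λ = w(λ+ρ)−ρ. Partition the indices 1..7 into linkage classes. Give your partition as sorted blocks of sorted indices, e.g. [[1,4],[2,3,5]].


Root system A_5: the 5×5 matrix C matches after relabeling.

Each λ_j+ρ reduced to Ā_11; 5-tuples below use C's row order:

  [1] (1, 0, 2, 3, 0)
  [2] (1, 0, 2, 3, 0)
  [3] (1, 0, 2, 3, 0)
  [4] (1, 1, 1, 2, 2)
  [5] (1, 0, 2, 3, 0)
  [6] (1, 0, 2, 3, 0)
  [7] (1, 1, 1, 2, 2)

Grouping the 7 weights by Ā_11-representative: 2 linkage classes.

[[1, 2, 3, 5, 6], [4, 7]]


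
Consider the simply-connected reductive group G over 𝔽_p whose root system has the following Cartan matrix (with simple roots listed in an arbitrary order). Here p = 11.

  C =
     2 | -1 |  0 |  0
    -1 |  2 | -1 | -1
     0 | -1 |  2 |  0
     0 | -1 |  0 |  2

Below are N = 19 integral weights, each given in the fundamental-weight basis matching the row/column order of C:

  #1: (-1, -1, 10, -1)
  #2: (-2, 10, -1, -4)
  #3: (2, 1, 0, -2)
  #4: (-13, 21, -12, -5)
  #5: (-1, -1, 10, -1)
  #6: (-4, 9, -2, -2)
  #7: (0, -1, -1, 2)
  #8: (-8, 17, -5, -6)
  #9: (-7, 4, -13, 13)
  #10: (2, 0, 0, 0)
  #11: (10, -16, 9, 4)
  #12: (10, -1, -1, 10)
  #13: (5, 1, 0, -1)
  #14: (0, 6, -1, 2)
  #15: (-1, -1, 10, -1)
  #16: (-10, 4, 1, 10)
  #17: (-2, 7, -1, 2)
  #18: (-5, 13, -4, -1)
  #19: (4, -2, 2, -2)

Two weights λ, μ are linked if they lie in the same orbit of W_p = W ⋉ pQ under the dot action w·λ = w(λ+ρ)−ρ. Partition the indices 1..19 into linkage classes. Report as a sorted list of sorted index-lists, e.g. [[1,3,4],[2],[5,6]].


Root system D_4: the 4×4 matrix C matches after relabeling.

Ā_11 reps of the 19 weights (D_4, coords as presented):

    λ_1+ρ ↦ (0, 0, 11, 0)
    λ_2+ρ ↦ (1, 0, 0, 3)
    λ_3+ρ ↦ (3, 1, 1, 1)
    λ_4+ρ ↦ (0, 0, 1, 6)
    λ_5+ρ ↦ (0, 0, 11, 0)
    λ_6+ρ ↦ (3, 1, 1, 1)
    λ_7+ρ ↦ (1, 0, 0, 3)
    λ_8+ρ ↦ (0, 2, 3, 2)
    λ_9+ρ ↦ (3, 1, 1, 1)
    λ_10+ρ ↦ (3, 1, 1, 1)
    λ_11+ρ ↦ (0, 0, 1, 6)
    λ_12+ρ ↦ (0, 0, 11, 0)
    λ_13+ρ ↦ (6, 2, 1, 0)
    λ_14+ρ ↦ (1, 0, 0, 3)
    λ_15+ρ ↦ (0, 0, 11, 0)
    λ_16+ρ ↦ (0, 2, 3, 2)
    λ_17+ρ ↦ (1, 0, 0, 3)
    λ_18+ρ ↦ (1, 0, 0, 3)
    λ_19+ρ ↦ (3, 1, 1, 1)

Linkage partition of the 19 weights (6 classes, p=11):

[[1, 5, 12, 15], [2, 7, 14, 17, 18], [3, 6, 9, 10, 19], [4, 11], [8, 16], [13]]


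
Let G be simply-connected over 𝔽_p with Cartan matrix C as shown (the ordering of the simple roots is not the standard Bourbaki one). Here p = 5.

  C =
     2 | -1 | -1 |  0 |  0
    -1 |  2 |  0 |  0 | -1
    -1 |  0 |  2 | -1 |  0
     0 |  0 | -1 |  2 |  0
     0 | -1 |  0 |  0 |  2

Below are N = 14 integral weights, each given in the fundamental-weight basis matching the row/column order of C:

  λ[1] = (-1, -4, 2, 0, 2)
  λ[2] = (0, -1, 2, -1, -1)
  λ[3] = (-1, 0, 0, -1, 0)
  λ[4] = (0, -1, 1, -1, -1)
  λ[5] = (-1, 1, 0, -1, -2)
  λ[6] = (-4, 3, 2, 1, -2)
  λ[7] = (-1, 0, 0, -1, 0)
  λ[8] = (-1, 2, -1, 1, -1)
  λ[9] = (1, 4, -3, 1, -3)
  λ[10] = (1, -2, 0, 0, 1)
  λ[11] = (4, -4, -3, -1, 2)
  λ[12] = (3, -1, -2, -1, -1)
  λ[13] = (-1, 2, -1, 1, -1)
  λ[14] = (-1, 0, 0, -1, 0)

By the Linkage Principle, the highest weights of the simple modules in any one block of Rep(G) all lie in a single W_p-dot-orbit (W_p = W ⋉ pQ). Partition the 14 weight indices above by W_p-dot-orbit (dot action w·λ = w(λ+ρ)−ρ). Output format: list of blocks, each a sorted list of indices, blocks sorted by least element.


Type A_5, rank 5, |W|=720; reorder rows/cols to standard.

W_5-reps of the 14 weights in Ā_5 (same 5-coord order as C):

  λ_1 → (3, 0, 0, 1, 0);  λ_2 → (1, 0, 3, 0, 0);  λ_3 → (0, 1, 1, 0, 1);  λ_4 → (1, 0, 2, 0, 0);  λ_5 → (0, 1, 1, 0, 1);  λ_6 → (3, 0, 0, 1, 0);  λ_7 → (0, 1, 1, 0, 1);  λ_8 → (0, 3, 0, 2, 0);  λ_9 → (0, 3, 0, 2, 0);  λ_10 → (1, 1, 1, 1, 1);  λ_11 → (0, 3, 0, 2, 0);  λ_12 → (3, 0, 0, 1, 0);  λ_13 → (0, 3, 0, 2, 0);  λ_14 → (0, 1, 1, 0, 1)

These 14 weights hit 6 W_5-dot-orbits; sizes (3, 1, 4, 1, 4, 1):

[[1, 6, 12], [2], [3, 5, 7, 14], [4], [8, 9, 11, 13], [10]]


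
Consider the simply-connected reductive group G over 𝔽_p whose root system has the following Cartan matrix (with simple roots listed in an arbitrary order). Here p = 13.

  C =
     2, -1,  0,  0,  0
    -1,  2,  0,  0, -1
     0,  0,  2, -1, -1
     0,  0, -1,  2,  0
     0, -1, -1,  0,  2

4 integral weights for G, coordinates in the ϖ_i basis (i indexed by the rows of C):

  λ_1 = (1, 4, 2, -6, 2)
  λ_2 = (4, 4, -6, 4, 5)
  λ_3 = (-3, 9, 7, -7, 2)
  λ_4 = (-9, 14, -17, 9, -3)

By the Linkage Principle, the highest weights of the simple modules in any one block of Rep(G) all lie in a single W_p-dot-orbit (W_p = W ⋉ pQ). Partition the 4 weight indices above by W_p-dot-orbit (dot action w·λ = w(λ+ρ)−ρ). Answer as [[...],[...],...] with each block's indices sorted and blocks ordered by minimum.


A_5 Cartan matrix, 5 simple roots permuted; ρ=(1,1,1,1,1).

Alcove-folded reps (p=13, 4 weights, presented ϖ-order):

    [1] (2, 5, 2, 3, 1)
    [2] (2, 5, 2, 3, 1)
    [3] (6, 2, 0, 2, 3)
    [4] (2, 5, 2, 3, 1)

2 distinct reps among the 4 weights ⇒ 2 W_13-linkage classes:

[[1, 2, 4], [3]]


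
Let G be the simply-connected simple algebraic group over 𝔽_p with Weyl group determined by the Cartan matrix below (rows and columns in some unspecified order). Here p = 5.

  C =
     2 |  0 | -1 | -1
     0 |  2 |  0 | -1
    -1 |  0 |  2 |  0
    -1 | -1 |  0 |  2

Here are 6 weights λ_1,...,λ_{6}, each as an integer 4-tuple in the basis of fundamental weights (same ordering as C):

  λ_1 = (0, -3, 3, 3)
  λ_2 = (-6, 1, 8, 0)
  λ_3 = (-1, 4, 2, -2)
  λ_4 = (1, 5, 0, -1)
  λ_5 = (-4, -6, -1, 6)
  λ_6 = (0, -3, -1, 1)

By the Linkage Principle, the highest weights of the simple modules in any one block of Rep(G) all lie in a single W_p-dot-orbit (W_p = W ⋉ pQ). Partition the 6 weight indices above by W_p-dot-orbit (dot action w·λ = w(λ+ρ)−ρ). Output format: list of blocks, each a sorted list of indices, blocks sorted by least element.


Type A_4, rank 4, |W|=120; reorder rows/cols to standard.

Alcove-folded reps (p=5, 6 weights, presented ϖ-order):

    1: (1, 2, 0, 0)
    2: (1, 2, 0, 0)
    3: (1, 2, 0, 0)
    4: (0, 1, 2, 1)
    5: (1, 2, 0, 0)
    6: (1, 2, 0, 0)

2 distinct reps among the 6 weights ⇒ 2 W_5-linkage classes:

[[1, 2, 3, 5, 6], [4]]


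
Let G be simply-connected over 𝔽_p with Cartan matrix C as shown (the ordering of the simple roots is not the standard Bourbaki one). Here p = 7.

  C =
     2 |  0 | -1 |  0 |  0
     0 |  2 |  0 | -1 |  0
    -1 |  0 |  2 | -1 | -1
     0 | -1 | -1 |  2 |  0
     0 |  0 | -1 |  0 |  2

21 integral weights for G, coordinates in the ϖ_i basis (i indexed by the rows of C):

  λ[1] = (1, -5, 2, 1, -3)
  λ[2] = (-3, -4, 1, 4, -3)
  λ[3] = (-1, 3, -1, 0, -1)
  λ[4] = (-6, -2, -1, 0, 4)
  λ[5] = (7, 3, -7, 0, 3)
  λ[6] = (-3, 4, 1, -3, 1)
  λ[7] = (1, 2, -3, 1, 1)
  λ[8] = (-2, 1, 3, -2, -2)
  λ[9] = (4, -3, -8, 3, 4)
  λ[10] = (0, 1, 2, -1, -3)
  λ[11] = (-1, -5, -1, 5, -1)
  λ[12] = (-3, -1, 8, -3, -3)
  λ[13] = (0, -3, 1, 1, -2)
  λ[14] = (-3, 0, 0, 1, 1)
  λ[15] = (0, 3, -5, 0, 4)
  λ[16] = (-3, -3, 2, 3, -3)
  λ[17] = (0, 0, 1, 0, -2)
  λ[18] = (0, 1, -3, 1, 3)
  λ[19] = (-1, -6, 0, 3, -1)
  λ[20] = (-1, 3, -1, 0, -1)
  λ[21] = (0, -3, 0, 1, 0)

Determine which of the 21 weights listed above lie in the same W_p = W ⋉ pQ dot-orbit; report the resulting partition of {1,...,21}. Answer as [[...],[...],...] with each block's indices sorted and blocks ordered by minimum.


C ↔ D_5 under row/col permutation; |W(D_5)| = 1920.

Each λ_j+ρ reduced to Ā_7; 5-tuples below use C's row order:

  [1] (1, 2, 1, 0, 1)
  [2] (0, 3, 2, 0, 0)
  [3] (0, 4, 0, 1, 0)
  [4] (0, 4, 0, 1, 0)
  [5] (1, 0, 0, 1, 1)
  [6] (0, 3, 2, 0, 0)
  [7] (0, 3, 2, 0, 0)
  [8] (1, 1, 1, 1, 1)
  [9] (0, 3, 2, 0, 0)
  [10] (1, 2, 1, 0, 2)
  [11] (0, 4, 0, 1, 0)
  [12] (0, 3, 2, 0, 0)
  [13] (1, 2, 1, 0, 1)
  [14] (1, 1, 1, 1, 1)
  [15] (1, 1, 1, 1, 1)
  [16] (1, 2, 1, 0, 1)
  [17] (1, 1, 1, 1, 1)
  [18] (1, 2, 1, 0, 2)
  [19] (0, 4, 0, 1, 0)
  [20] (0, 4, 0, 1, 0)
  [21] (1, 2, 1, 0, 1)

6 distinct reps among the 21 weights ⇒ 6 W_7-linkage classes:

[[1, 13, 16, 21], [2, 6, 7, 9, 12], [3, 4, 11, 19, 20], [5], [8, 14, 15, 17], [10, 18]]


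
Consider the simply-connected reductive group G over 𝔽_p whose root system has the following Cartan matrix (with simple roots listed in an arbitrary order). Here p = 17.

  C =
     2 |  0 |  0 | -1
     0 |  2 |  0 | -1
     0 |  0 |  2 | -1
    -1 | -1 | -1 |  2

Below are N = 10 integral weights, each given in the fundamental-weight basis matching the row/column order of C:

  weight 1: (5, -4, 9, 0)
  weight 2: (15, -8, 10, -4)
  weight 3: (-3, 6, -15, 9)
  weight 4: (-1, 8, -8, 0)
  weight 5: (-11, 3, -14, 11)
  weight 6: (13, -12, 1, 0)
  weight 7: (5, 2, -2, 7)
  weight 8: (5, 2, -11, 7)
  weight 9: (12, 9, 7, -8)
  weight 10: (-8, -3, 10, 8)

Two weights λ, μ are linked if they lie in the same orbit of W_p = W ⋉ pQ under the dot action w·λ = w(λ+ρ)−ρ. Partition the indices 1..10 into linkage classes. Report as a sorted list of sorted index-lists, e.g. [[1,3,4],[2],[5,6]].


D_4 Cartan matrix, 4 simple roots permuted; ρ=(1,1,1,1).

Each λ_j+ρ reduced to Ā_17; 4-tuples below use C's row order:

  λ_1+ρ ↦ (4, 1, 8, 2)
  λ_2+ρ ↦ (6, 3, 1, 0)
  λ_3+ρ ↦ (4, 1, 8, 2)
  λ_4+ρ ↦ (6, 3, 1, 0)
  λ_5+ρ ↦ (1, 7, 2, 3)
  λ_6+ρ ↦ (4, 1, 8, 2)
  λ_7+ρ ↦ (6, 3, 1, 0)
  λ_8+ρ ↦ (4, 1, 8, 2)
  λ_9+ρ ↦ (6, 3, 1, 0)
  λ_10+ρ ↦ (4, 1, 8, 2)

Linkage partition of the 10 weights (3 classes, p=17):

[[1, 3, 6, 8, 10], [2, 4, 7, 9], [5]]


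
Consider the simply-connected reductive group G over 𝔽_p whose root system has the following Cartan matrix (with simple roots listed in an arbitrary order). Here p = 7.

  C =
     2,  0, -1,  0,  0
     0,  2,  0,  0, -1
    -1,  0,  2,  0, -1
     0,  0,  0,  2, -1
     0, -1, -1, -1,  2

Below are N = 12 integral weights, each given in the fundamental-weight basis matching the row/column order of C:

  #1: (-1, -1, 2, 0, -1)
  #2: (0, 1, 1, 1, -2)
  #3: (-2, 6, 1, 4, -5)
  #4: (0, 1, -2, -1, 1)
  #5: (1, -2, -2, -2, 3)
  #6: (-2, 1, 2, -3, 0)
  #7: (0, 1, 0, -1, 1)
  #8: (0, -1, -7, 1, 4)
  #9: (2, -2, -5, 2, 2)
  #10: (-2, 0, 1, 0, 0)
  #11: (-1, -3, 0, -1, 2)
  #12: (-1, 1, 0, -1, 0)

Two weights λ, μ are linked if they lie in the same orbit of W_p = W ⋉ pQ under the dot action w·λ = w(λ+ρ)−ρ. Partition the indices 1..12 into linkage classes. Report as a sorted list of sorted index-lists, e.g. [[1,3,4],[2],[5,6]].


Cartan matrix: type D_5 (|W|=1920); un-permuting the 5 rows.

Ā_7 reps of the 12 weights (D_5, coords as presented):

  1: (0, 0, 3, 1, 0)
  2: (1, 1, 1, 1, 1)
  3: (0, 2, 1, 0, 1)
  4: (0, 2, 1, 0, 1)
  5: (1, 1, 1, 1, 1)
  6: (1, 1, 1, 1, 1)
  7: (0, 2, 1, 0, 1)
  8: (5, 1, 0, 1, 0)
  9: (1, 1, 1, 1, 1)
  10: (1, 1, 1, 1, 1)
  11: (0, 2, 1, 0, 1)
  12: (0, 2, 1, 0, 1)

Grouping the 12 weights by Ā_7-representative: 4 linkage classes.

[[1], [2, 5, 6, 9, 10], [3, 4, 7, 11, 12], [8]]


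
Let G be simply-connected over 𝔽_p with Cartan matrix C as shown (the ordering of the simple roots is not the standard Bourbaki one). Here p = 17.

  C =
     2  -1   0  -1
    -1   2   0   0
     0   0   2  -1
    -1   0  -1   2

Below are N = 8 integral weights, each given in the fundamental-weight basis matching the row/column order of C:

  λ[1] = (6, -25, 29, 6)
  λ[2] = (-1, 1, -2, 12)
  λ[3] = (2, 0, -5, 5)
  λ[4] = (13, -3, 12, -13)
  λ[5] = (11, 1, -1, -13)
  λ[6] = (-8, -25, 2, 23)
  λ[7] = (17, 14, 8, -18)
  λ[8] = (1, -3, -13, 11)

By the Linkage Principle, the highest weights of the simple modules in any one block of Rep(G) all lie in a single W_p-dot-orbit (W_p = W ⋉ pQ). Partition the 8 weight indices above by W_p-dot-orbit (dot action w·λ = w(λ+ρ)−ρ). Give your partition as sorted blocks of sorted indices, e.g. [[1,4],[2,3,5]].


Cartan matrix: type A_4 (|W|=120); un-permuting the 4 rows.

Folding the 8 weights λ_j+ρ into Ā_17 (reps in the given 4-coord order):

    1: (3, 4, 0, 7)
    2: (0, 2, 1, 12)
    3: (3, 1, 4, 2)
    4: (0, 2, 1, 12)
    5: (0, 2, 12, 0)
    6: (3, 4, 0, 7)
    7: (0, 1, 8, 1)
    8: (0, 2, 12, 0)

Grouping the 8 weights by Ā_17-representative: 5 linkage classes.

[[1, 6], [2, 4], [3], [5, 8], [7]]


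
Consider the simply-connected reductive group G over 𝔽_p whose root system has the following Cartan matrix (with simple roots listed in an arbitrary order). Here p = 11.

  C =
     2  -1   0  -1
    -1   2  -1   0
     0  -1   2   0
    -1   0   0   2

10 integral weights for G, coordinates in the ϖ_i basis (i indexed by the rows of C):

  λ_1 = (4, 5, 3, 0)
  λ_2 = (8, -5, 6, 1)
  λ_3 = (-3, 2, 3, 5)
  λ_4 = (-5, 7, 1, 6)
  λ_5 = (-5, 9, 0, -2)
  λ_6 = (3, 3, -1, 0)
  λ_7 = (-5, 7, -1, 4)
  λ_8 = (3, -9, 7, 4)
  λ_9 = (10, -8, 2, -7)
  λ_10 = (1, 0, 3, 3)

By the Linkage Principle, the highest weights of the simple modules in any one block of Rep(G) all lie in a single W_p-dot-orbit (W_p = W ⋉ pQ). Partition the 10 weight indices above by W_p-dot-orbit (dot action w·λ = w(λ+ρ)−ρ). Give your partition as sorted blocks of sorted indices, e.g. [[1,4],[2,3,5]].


Dynkin diagram of C (from the 6 off-diagonal −1 entries): A_4.

Ā_11 reps of the 10 weights (A_4, coords as presented):

    λ_1+ρ ↦ (1, 5, 1, 4)
    λ_2+ρ ↦ (4, 4, 0, 1)
    λ_3+ρ ↦ (2, 1, 4, 4)
    λ_4+ρ ↦ (4, 4, 0, 1)
    λ_5+ρ ↦ (1, 5, 1, 4)
    λ_6+ρ ↦ (4, 4, 0, 1)
    λ_7+ρ ↦ (4, 4, 0, 1)
    λ_8+ρ ↦ (4, 4, 0, 1)
    λ_9+ρ ↦ (2, 1, 4, 4)
    λ_10+ρ ↦ (2, 1, 4, 4)

Linkage partition of the 10 weights (3 classes, p=11):

[[1, 5], [2, 4, 6, 7, 8], [3, 9, 10]]


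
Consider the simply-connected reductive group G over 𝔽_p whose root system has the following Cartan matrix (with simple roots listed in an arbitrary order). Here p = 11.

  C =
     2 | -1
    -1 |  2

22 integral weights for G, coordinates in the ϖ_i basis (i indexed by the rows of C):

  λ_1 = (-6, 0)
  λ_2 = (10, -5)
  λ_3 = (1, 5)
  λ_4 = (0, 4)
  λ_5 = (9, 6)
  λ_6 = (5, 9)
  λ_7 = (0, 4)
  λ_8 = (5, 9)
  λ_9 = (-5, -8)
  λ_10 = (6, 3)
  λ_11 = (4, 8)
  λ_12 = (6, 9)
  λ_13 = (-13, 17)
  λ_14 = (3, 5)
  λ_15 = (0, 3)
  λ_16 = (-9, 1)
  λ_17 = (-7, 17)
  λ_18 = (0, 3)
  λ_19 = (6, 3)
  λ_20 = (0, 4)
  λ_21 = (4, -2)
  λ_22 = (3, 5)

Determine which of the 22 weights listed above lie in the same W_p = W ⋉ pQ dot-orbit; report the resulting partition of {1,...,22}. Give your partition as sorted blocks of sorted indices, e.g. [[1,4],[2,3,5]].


Dynkin diagram of C (from the 2 off-diagonal −1 entries): A_2.

W_11-reps of the 22 weights in Ā_11 (same 2-coord order as C):

  [1] (1, 4)
  [2] (7, 4)
  [3] (2, 6)
  [4] (1, 5)
  [5] (4, 1)
  [6] (1, 5)
  [7] (1, 5)
  [8] (1, 5)
  [9] (7, 4)
  [10] (7, 4)
  [11] (2, 6)
  [12] (1, 4)
  [13] (4, 1)
  [14] (4, 6)
  [15] (1, 4)
  [16] (2, 6)
  [17] (1, 4)
  [18] (1, 4)
  [19] (7, 4)
  [20] (1, 5)
  [21] (4, 1)
  [22] (4, 6)

The 22 indices split into 6 linkage classes (same alcove rep ⇔ same W_11-dot-orbit):

[[1, 12, 15, 17, 18], [2, 9, 10, 19], [3, 11, 16], [4, 6, 7, 8, 20], [5, 13, 21], [14, 22]]


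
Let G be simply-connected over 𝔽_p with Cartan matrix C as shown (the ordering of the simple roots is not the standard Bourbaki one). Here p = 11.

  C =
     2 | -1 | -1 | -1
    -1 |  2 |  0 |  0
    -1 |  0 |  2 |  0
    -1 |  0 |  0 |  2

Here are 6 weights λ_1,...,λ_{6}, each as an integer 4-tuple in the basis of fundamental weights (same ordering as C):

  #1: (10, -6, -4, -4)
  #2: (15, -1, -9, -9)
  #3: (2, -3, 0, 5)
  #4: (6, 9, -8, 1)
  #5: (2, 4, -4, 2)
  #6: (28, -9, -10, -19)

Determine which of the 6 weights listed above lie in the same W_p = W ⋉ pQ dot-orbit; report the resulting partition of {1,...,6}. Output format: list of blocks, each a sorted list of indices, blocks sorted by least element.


Type D_4, rank 4, |W|=192; reorder rows/cols to standard.

Each λ_j+ρ reduced to Ā_11; 4-tuples below use C's row order:

  λ_1+ρ ↦ (0, 5, 3, 3);  λ_2+ρ ↦ (0, 5, 3, 3);  λ_3+ρ ↦ (1, 2, 1, 6);  λ_4+ρ ↦ (1, 2, 1, 6);  λ_5+ρ ↦ (0, 5, 3, 3);  λ_6+ρ ↦ (1, 2, 1, 6)

These 6 weights hit 2 W_11-dot-orbits; sizes (3, 3):

[[1, 2, 5], [3, 4, 6]]


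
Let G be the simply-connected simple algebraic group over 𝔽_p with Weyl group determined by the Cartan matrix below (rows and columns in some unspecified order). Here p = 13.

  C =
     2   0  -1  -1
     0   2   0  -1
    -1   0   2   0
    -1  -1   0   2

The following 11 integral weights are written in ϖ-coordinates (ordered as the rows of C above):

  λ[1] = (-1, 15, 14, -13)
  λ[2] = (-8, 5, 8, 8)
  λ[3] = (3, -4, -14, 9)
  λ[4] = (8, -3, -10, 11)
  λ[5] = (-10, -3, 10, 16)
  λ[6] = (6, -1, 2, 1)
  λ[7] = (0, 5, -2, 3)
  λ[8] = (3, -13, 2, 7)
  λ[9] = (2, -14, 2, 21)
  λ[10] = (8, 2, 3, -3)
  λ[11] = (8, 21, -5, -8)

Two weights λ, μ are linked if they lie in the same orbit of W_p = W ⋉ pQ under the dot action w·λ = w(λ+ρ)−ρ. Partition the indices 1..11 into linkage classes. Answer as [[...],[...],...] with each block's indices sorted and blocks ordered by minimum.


Root system A_4: the 4×4 matrix C matches after relabeling.

Alcove-folded reps (p=13, 11 weights, presented ϖ-order):

  λ_1 → (7, 0, 3, 2);  λ_2 → (5, 2, 2, 2);  λ_3 → (7, 0, 3, 2);  λ_4 → (0, 6, 1, 4);  λ_5 → (5, 2, 2, 2);  λ_6 → (7, 0, 3, 2);  λ_7 → (0, 6, 1, 4);  λ_8 → (0, 6, 1, 4);  λ_9 → (7, 0, 3, 2);  λ_10 → (7, 0, 3, 2);  λ_11 → (5, 2, 2, 2)

Linkage partition of the 11 weights (3 classes, p=13):

[[1, 3, 6, 9, 10], [2, 5, 11], [4, 7, 8]]


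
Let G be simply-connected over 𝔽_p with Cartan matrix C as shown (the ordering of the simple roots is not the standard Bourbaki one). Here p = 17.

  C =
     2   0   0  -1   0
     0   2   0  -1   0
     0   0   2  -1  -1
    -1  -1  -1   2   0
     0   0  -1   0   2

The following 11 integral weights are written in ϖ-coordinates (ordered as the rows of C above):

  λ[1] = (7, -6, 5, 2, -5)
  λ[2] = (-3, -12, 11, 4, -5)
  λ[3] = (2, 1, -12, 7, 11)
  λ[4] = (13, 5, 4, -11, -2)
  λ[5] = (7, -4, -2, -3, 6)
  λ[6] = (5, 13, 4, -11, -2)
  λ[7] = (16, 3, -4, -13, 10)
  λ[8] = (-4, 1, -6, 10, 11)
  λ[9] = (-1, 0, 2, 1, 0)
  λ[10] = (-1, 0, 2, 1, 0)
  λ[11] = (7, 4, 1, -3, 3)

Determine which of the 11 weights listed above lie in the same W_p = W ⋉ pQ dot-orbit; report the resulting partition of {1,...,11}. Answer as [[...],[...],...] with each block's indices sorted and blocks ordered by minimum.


Dynkin diagram of C (from the 8 off-diagonal −1 entries): D_5.

Ā_17 reps of the 11 weights (D_5, coords as presented):

  λ_1 → (6, 3, 0, 2, 4);  λ_2 → (6, 3, 0, 2, 4);  λ_3 → (0, 1, 3, 2, 1);  λ_4 → (4, 4, 1, 0, 5);  λ_5 → (0, 1, 3, 2, 1);  λ_6 → (4, 4, 1, 0, 5);  λ_7 → (6, 3, 0, 2, 4);  λ_8 → (0, 1, 3, 2, 1);  λ_9 → (0, 1, 3, 2, 1);  λ_10 → (0, 1, 3, 2, 1);  λ_11 → (6, 3, 0, 2, 4)

Partition of {1..11} into 3 W_17-dot-orbits:

[[1, 2, 7, 11], [3, 5, 8, 9, 10], [4, 6]]
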